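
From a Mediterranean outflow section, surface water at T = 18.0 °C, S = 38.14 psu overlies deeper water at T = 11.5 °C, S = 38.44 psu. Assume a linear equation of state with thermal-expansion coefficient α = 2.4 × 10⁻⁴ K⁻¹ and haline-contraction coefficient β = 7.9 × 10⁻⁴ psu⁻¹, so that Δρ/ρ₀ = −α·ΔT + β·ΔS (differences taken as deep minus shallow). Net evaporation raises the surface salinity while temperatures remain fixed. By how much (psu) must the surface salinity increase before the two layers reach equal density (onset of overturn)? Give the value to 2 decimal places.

2.27 psu

Neutral buoyancy requires −α(T_deep − T_surf) + β(S_deep − S_surf′) = 0.
S_surf′ = S_deep − (α/β)·ΔT = 38.44 − (2.4 × 10⁻⁴/7.9 × 10⁻⁴)·(-6.5) = 40.4147 psu.
Increase required: 40.4147 − 38.14 = 2.2747 psu.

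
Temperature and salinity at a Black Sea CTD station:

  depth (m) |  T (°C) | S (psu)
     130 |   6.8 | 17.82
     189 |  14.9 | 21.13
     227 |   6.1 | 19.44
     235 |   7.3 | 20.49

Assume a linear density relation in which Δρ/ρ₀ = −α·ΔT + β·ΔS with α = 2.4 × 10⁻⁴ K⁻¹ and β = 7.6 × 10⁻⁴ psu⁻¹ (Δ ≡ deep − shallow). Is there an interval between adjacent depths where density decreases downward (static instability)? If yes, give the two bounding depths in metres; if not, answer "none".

none

Evaluate Δρ/ρ₀ = −αΔT + βΔS across each adjacent pair:
  130–189 m: −αΔT+βΔS = −(2.4 × 10⁻⁴)(+8.1)+(7.6 × 10⁻⁴)(+3.31) = 5.7 × 10⁻⁴ → stable
  189–227 m: −αΔT+βΔS = −(2.4 × 10⁻⁴)(-8.8)+(7.6 × 10⁻⁴)(-1.69) = 8.3 × 10⁻⁴ → stable
  227–235 m: −αΔT+βΔS = −(2.4 × 10⁻⁴)(+1.2)+(7.6 × 10⁻⁴)(+1.05) = 5.1 × 10⁻⁴ → stable
Every interval has Δρ > 0: the column is stably stratified throughout.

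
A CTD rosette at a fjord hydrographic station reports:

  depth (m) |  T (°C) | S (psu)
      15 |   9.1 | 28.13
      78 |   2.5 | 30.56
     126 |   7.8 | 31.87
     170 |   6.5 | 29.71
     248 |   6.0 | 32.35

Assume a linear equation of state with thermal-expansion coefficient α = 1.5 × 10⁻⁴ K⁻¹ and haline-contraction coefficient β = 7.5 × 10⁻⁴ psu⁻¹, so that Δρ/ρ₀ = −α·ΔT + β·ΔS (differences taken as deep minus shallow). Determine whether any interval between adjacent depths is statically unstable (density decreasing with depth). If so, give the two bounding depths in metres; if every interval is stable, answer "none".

Evaluate Δρ/ρ₀ = −αΔT + βΔS across each adjacent pair:
  15–78 m: −αΔT+βΔS = −(1.5 × 10⁻⁴)(-6.6)+(7.5 × 10⁻⁴)(+2.43) = 2.8 × 10⁻³ → stable
  78–126 m: −αΔT+βΔS = −(1.5 × 10⁻⁴)(+5.3)+(7.5 × 10⁻⁴)(+1.31) = 1.9 × 10⁻⁴ → stable
  126–170 m: −αΔT+βΔS = −(1.5 × 10⁻⁴)(-1.3)+(7.5 × 10⁻⁴)(-2.16) = -1.4 × 10⁻³ → UNSTABLE
  170–248 m: −αΔT+βΔS = −(1.5 × 10⁻⁴)(-0.5)+(7.5 × 10⁻⁴)(+2.64) = 2.1 × 10⁻³ → stable
The 126–170 m interval has Δρ < 0: lighter water underlies denser water.

126–170 m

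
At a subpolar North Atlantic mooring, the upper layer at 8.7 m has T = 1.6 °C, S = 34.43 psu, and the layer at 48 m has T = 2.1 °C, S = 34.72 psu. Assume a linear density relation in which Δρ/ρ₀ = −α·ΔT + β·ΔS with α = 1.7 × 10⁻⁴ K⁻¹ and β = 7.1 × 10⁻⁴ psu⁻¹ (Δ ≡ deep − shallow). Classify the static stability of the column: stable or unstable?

ΔT = 2.1 − 1.6 = +0.5 K and ΔS = 34.72 − 34.43 = +0.29 psu (deep − shallow).
−αΔT = -8.50 × 10⁻⁵; βΔS = 2.059 × 10⁻⁴; sum Δρ/ρ₀ = 1.209 × 10⁻⁴.
Δρ/ρ₀ > 0, so Δρ > 0: deeper water is denser → statically stable.

stable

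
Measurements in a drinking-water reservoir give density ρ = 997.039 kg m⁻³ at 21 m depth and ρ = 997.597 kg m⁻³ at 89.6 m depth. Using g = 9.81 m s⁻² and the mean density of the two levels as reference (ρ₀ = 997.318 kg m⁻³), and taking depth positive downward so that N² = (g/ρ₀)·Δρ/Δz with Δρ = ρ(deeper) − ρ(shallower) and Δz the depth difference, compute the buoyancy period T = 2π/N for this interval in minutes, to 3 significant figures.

11.7 min

Δρ = 997.597 − 997.039 = 0.558 kg m⁻³ over Δz = 89.6 − 21 = 68.6 m.
N² = (9.81/997.318) × (0.558/68.6) = 8.0010 × 10⁻⁵ s⁻².
N = √(8.0010 × 10⁻⁵) = 8.9448 × 10⁻³ rad s⁻¹, so T = 2π/N = 702.44 s = 11.707 min ≈ 11.7 min.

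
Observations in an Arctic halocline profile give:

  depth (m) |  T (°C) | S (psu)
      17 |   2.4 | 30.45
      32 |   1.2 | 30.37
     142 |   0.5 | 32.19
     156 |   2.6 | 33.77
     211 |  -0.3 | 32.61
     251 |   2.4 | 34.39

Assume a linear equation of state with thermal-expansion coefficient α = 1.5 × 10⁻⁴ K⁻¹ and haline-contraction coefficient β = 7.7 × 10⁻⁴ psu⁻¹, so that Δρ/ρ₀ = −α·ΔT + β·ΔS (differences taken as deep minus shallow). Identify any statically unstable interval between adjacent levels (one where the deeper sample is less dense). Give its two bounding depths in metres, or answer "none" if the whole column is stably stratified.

Evaluate Δρ/ρ₀ = −αΔT + βΔS across each adjacent pair:
  17–32 m: −αΔT+βΔS = −(1.5 × 10⁻⁴)(-1.2)+(7.7 × 10⁻⁴)(-0.08) = 1.2 × 10⁻⁴ → stable
  32–142 m: −αΔT+βΔS = −(1.5 × 10⁻⁴)(-0.7)+(7.7 × 10⁻⁴)(+1.82) = 1.5 × 10⁻³ → stable
  142–156 m: −αΔT+βΔS = −(1.5 × 10⁻⁴)(+2.1)+(7.7 × 10⁻⁴)(+1.58) = 9.0 × 10⁻⁴ → stable
  156–211 m: −αΔT+βΔS = −(1.5 × 10⁻⁴)(-2.9)+(7.7 × 10⁻⁴)(-1.16) = -4.6 × 10⁻⁴ → UNSTABLE
  211–251 m: −αΔT+βΔS = −(1.5 × 10⁻⁴)(+2.7)+(7.7 × 10⁻⁴)(+1.78) = 9.7 × 10⁻⁴ → stable
The 156–211 m interval has Δρ < 0: lighter water underlies denser water.

156–211 m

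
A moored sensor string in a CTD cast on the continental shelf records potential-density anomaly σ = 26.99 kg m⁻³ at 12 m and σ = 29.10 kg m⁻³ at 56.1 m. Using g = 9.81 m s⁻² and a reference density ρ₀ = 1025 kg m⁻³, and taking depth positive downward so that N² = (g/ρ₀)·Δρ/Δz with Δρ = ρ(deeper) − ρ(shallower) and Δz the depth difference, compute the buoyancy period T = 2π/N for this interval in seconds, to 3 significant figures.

Δρ = 1029.10 − 1026.99 = 2.11 kg m⁻³ over Δz = 56.1 − 12 = 44.1 m.
N² = (9.81/1025) × (2.11/44.1) = 4.5792 × 10⁻⁴ s⁻².
N = √(4.5792 × 10⁻⁴) = 0.021399 rad s⁻¹, so T = 2π/N = 293.62 s ≈ 294 s.

294 s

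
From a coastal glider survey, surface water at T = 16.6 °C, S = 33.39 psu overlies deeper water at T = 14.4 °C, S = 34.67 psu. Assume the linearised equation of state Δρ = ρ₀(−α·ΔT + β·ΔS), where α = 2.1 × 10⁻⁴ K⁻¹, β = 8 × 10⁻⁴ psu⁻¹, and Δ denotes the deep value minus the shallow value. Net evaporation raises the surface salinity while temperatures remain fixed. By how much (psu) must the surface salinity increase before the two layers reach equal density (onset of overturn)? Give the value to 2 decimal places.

Neutral buoyancy requires −α(T_deep − T_surf) + β(S_deep − S_surf′) = 0.
S_surf′ = S_deep − (α/β)·ΔT = 34.67 − (2.1 × 10⁻⁴/8 × 10⁻⁴)·(-2.2) = 35.2475 psu.
Increase required: 35.2475 − 33.39 = 1.8575 psu.

1.86 psu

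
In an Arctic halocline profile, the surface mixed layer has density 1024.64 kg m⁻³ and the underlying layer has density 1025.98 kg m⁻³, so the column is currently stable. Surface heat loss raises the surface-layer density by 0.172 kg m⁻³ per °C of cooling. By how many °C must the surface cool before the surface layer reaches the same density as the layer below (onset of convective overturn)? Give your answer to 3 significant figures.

7.79 °C

Density deficit of the surface layer: 1025.98 − 1024.64 = 1.34 kg m⁻³.
Required change = 1.34 / 0.172 = 7.79 °C.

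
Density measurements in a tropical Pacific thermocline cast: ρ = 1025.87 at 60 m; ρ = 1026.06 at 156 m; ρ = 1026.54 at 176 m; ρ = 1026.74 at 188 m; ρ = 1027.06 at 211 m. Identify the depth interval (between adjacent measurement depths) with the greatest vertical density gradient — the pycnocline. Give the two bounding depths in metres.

Compute the density gradient over each adjacent pair:
  60–156 m: Δρ/Δz = 0.19/96 = 2.0 × 10⁻³ kg m⁻⁴
  156–176 m: Δρ/Δz = 0.48/20 = 0.024 kg m⁻⁴
  176–188 m: Δρ/Δz = 0.20/12 = 0.017 kg m⁻⁴
  188–211 m: Δρ/Δz = 0.32/23 = 0.014 kg m⁻⁴
The largest gradient is in the 156–176 m interval — the pycnocline.

156–176 m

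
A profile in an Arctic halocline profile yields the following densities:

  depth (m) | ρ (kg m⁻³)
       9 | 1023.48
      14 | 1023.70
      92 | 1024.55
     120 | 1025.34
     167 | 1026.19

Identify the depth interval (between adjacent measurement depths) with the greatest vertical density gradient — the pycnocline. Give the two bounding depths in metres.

Compute the density gradient over each adjacent pair:
  9–14 m: Δρ/Δz = 0.22/5 = 0.044 kg m⁻⁴
  14–92 m: Δρ/Δz = 0.85/78 = 0.011 kg m⁻⁴
  92–120 m: Δρ/Δz = 0.79/28 = 0.028 kg m⁻⁴
  120–167 m: Δρ/Δz = 0.85/47 = 0.018 kg m⁻⁴
The largest gradient is in the 9–14 m interval — the pycnocline.

9–14 m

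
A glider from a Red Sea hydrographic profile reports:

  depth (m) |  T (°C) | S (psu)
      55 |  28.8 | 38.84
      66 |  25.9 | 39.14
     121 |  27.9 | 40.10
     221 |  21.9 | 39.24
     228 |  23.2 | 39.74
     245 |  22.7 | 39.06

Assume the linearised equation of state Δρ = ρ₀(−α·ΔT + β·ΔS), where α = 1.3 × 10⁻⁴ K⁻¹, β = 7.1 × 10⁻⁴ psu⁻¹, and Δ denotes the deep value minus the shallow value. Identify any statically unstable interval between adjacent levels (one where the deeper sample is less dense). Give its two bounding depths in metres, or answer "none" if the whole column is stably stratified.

228–245 m

Evaluate Δρ/ρ₀ = −αΔT + βΔS across each adjacent pair:
  55–66 m: −αΔT+βΔS = −(1.3 × 10⁻⁴)(-2.9)+(7.1 × 10⁻⁴)(+0.30) = 5.9 × 10⁻⁴ → stable
  66–121 m: −αΔT+βΔS = −(1.3 × 10⁻⁴)(+2.0)+(7.1 × 10⁻⁴)(+0.96) = 4.2 × 10⁻⁴ → stable
  121–221 m: −αΔT+βΔS = −(1.3 × 10⁻⁴)(-6.0)+(7.1 × 10⁻⁴)(-0.86) = 1.7 × 10⁻⁴ → stable
  221–228 m: −αΔT+βΔS = −(1.3 × 10⁻⁴)(+1.3)+(7.1 × 10⁻⁴)(+0.50) = 1.9 × 10⁻⁴ → stable
  228–245 m: −αΔT+βΔS = −(1.3 × 10⁻⁴)(-0.5)+(7.1 × 10⁻⁴)(-0.68) = -4.2 × 10⁻⁴ → UNSTABLE
The 228–245 m interval has Δρ < 0: lighter water underlies denser water.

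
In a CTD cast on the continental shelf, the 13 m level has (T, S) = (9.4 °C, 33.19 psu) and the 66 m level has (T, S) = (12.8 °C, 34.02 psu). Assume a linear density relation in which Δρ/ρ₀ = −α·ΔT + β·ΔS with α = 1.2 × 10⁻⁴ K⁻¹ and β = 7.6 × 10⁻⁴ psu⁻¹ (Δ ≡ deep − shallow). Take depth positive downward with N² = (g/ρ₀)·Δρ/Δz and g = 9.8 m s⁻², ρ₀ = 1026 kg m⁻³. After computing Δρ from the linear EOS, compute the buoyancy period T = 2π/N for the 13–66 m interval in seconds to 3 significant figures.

979 s

ΔT = +3.4 K, ΔS = +0.83 psu (deep − shallow).
Δρ/ρ₀ = −αΔT + βΔS = -4.08 × 10⁻⁴ + 6.308 × 10⁻⁴ = 2.228 × 10⁻⁴, so Δρ ≈ 0.2286 kg m⁻³.
N² = (g/ρ₀)·Δρ/Δz = g·(Δρ/ρ₀)/Δz = 9.8 × 2.228 × 10⁻⁴ / 53 = 4.1197 × 10⁻⁵ s⁻².
N = √(4.1197 × 10⁻⁵) = 6.4185 × 10⁻³ rad s⁻¹ → T = 2π/N = 978.92 s ≈ 979 s.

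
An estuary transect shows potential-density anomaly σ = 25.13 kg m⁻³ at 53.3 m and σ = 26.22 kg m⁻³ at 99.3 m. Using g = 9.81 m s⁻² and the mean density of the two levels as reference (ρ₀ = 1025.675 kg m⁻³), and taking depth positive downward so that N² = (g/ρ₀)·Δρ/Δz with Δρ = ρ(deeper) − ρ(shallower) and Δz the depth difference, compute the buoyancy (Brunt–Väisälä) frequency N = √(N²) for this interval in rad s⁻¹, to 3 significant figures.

0.0151 rad s⁻¹

Δρ = 1026.22 − 1025.13 = 1.09 kg m⁻³ over Δz = 99.3 − 53.3 = 46 m.
N² = (9.81/1025.675) × (1.09/46) = 2.2664 × 10⁻⁴ s⁻².
N = √(2.2664 × 10⁻⁴) = 0.015055 rad s⁻¹ ≈ 0.0151 rad s⁻¹.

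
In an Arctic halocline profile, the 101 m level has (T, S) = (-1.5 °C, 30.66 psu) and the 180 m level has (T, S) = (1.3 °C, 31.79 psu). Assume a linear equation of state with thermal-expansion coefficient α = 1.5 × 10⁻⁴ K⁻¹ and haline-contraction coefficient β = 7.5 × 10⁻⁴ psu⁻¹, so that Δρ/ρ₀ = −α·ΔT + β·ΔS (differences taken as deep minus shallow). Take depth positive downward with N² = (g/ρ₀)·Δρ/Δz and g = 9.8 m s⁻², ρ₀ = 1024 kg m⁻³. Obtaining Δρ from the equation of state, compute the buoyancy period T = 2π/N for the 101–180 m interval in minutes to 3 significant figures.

ΔT = +2.8 K, ΔS = +1.13 psu (deep − shallow).
Δρ/ρ₀ = −αΔT + βΔS = -4.20 × 10⁻⁴ + 8.475 × 10⁻⁴ = 4.275 × 10⁻⁴, so Δρ ≈ 0.4378 kg m⁻³.
N² = (g/ρ₀)·Δρ/Δz = g·(Δρ/ρ₀)/Δz = 9.8 × 4.275 × 10⁻⁴ / 79 = 5.3032 × 10⁻⁵ s⁻².
N = √(5.3032 × 10⁻⁵) = 7.2823 × 10⁻³ rad s⁻¹ → T = 2π/N = 862.80 s = 14.380 min ≈ 14.4 min.

14.4 min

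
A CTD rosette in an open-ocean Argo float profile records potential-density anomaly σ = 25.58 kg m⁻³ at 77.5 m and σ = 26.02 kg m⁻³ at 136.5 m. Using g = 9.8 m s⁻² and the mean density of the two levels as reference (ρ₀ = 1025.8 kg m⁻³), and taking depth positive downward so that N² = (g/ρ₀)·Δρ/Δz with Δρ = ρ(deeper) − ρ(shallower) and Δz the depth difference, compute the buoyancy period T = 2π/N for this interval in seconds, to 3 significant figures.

744 s

Δρ = 1026.02 − 1025.58 = 0.44 kg m⁻³ over Δz = 136.5 − 77.5 = 59 m.
N² = (9.8/1025.8) × (0.44/59) = 7.1247 × 10⁻⁵ s⁻².
N = √(7.1247 × 10⁻⁵) = 8.4408 × 10⁻³ rad s⁻¹, so T = 2π/N = 744.38 s ≈ 744 s.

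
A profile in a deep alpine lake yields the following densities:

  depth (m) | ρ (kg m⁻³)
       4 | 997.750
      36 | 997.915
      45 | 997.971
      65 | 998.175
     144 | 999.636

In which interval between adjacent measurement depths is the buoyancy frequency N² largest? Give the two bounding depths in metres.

65–144 m

Compute the density gradient over each adjacent pair:
  4–36 m: Δρ/Δz = 0.165/32 = 5.2 × 10⁻³ kg m⁻⁴
  36–45 m: Δρ/Δz = 0.056/9 = 6.2 × 10⁻³ kg m⁻⁴
  45–65 m: Δρ/Δz = 0.204/20 = 0.010 kg m⁻⁴
  65–144 m: Δρ/Δz = 1.461/79 = 0.018 kg m⁻⁴
The largest gradient is in the 65–144 m interval — the pycnocline.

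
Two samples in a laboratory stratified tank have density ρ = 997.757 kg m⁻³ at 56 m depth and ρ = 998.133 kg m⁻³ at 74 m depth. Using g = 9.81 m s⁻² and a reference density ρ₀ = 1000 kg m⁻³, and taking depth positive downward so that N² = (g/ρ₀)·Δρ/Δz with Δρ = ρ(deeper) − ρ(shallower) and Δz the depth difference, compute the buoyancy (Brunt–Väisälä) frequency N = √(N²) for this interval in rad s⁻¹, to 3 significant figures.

0.0143 rad s⁻¹

Δρ = 998.133 − 997.757 = 0.376 kg m⁻³ over Δz = 74 − 56 = 18 m.
N² = (9.81/1000) × (0.376/18) = 2.0492 × 10⁻⁴ s⁻².
N = √(2.0492 × 10⁻⁴) = 0.014315 rad s⁻¹ ≈ 0.0143 rad s⁻¹.
N² > 0, so the interval is statically stable.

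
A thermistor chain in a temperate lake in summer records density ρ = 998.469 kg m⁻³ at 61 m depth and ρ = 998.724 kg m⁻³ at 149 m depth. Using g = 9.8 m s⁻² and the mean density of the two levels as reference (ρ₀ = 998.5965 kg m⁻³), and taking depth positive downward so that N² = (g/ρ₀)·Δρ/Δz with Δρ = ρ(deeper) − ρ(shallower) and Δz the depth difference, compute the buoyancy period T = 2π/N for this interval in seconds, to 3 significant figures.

1.18 × 10³ s

Δρ = 998.724 − 998.469 = 0.255 kg m⁻³ over Δz = 149 − 61 = 88 m.
N² = (9.8/998.5965) × (0.255/88) = 2.8438 × 10⁻⁵ s⁻².
N = √(2.8438 × 10⁻⁵) = 5.3327 × 10⁻³ rad s⁻¹, so T = 2π/N = 1.1782 × 10³ s ≈ 1.18 × 10³ s.
N² > 0, so the interval is statically stable.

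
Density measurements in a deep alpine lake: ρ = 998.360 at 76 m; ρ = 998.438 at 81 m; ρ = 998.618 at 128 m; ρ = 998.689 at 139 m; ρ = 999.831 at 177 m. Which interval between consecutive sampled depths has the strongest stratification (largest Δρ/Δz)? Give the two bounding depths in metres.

139–177 m

Compute the density gradient over each adjacent pair:
  76–81 m: Δρ/Δz = 0.078/5 = 0.016 kg m⁻⁴
  81–128 m: Δρ/Δz = 0.180/47 = 3.8 × 10⁻³ kg m⁻⁴
  128–139 m: Δρ/Δz = 0.071/11 = 6.5 × 10⁻³ kg m⁻⁴
  139–177 m: Δρ/Δz = 1.142/38 = 0.030 kg m⁻⁴
The largest gradient is in the 139–177 m interval — the pycnocline.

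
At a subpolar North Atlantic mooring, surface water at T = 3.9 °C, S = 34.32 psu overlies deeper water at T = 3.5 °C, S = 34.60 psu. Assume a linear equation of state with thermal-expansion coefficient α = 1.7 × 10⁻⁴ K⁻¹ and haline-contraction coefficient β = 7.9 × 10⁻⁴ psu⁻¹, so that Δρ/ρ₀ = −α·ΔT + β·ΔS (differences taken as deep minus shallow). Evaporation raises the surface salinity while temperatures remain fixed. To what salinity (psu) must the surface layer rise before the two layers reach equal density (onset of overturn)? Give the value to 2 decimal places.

34.69 psu

Neutral buoyancy requires −α(T_deep − T_surf) + β(S_deep − S_surf′) = 0.
S_surf′ = S_deep − (α/β)·ΔT = 34.60 − (1.7 × 10⁻⁴/7.9 × 10⁻⁴)·(-0.4) = 34.6861 psu.
Increase required: 34.6861 − 34.32 = 0.3661 psu.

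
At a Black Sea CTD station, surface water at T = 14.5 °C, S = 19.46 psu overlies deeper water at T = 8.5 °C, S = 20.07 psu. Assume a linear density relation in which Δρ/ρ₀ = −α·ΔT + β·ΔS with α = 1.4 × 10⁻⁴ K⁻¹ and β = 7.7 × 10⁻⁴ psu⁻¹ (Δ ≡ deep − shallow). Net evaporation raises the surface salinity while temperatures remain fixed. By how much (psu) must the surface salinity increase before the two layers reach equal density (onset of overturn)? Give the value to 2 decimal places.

Neutral buoyancy requires −α(T_deep − T_surf) + β(S_deep − S_surf′) = 0.
S_surf′ = S_deep − (α/β)·ΔT = 20.07 − (1.4 × 10⁻⁴/7.7 × 10⁻⁴)·(-6.0) = 21.1609 psu.
Increase required: 21.1609 − 19.46 = 1.7009 psu.

1.70 psu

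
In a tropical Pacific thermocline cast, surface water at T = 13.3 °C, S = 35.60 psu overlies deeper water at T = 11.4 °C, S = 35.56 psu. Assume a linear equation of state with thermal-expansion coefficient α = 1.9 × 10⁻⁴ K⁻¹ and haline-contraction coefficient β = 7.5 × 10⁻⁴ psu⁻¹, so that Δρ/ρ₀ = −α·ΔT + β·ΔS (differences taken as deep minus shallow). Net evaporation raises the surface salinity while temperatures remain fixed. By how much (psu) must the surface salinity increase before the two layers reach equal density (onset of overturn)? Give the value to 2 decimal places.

0.44 psu

Neutral buoyancy requires −α(T_deep − T_surf) + β(S_deep − S_surf′) = 0.
S_surf′ = S_deep − (α/β)·ΔT = 35.56 − (1.9 × 10⁻⁴/7.5 × 10⁻⁴)·(-1.9) = 36.0413 psu.
Increase required: 36.0413 − 35.60 = 0.4413 psu.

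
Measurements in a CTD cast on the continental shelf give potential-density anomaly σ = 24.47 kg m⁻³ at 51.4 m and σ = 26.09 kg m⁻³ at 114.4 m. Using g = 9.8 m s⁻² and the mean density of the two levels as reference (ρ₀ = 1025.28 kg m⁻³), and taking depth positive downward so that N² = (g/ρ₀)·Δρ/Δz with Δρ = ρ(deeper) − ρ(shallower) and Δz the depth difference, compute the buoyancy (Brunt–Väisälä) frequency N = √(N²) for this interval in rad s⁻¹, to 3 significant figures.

0.0157 rad s⁻¹

Δρ = 1026.09 − 1024.47 = 1.62 kg m⁻³ over Δz = 114.4 − 51.4 = 63 m.
N² = (9.8/1025.28) × (1.62/63) = 2.4579 × 10⁻⁴ s⁻².
N = √(2.4579 × 10⁻⁴) = 0.015678 rad s⁻¹ ≈ 0.0157 rad s⁻¹.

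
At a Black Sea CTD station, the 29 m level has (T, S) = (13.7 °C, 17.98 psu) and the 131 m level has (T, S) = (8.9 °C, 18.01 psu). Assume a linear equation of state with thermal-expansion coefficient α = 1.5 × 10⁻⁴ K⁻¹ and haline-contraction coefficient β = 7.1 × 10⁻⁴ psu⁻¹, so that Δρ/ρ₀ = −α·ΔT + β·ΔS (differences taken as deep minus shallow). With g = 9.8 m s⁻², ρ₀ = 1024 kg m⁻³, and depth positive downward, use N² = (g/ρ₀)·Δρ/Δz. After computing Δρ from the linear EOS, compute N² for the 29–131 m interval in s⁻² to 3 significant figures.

ΔT = -4.8 K, ΔS = +0.03 psu (deep − shallow).
Δρ/ρ₀ = −αΔT + βΔS = 7.20 × 10⁻⁴ + 2.13 × 10⁻⁵ = 7.413 × 10⁻⁴, so Δρ ≈ 0.7591 kg m⁻³.
N² = (g/ρ₀)·Δρ/Δz = g·(Δρ/ρ₀)/Δz = 9.8 × 7.413 × 10⁻⁴ / 102 = 7.1223 × 10⁻⁵ s⁻² ≈ 7.12 × 10⁻⁵ s⁻².

7.12 × 10⁻⁵ s⁻²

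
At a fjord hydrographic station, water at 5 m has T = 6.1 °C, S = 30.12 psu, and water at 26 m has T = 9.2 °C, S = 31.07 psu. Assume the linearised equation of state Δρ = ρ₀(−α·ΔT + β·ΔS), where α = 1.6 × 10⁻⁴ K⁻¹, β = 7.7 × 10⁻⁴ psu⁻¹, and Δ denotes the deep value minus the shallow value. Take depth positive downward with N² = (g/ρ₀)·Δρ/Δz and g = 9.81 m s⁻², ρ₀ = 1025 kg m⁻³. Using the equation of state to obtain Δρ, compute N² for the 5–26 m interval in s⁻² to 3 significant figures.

1.10 × 10⁻⁴ s⁻²

ΔT = +3.1 K, ΔS = +0.95 psu (deep − shallow).
Δρ/ρ₀ = −αΔT + βΔS = -4.96 × 10⁻⁴ + 7.315 × 10⁻⁴ = 2.355 × 10⁻⁴, so Δρ ≈ 0.2414 kg m⁻³.
N² = (g/ρ₀)·Δρ/Δz = g·(Δρ/ρ₀)/Δz = 9.81 × 2.355 × 10⁻⁴ / 21 = 1.1001 × 10⁻⁴ s⁻² ≈ 1.10 × 10⁻⁴ s⁻².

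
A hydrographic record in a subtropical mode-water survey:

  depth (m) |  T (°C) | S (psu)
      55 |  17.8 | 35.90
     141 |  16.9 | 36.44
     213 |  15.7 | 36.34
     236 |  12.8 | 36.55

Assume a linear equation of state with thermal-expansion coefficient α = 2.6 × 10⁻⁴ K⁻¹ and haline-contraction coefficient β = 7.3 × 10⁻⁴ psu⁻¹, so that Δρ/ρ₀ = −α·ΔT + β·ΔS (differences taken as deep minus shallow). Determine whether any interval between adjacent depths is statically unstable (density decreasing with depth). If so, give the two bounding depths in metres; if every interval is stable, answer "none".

Evaluate Δρ/ρ₀ = −αΔT + βΔS across each adjacent pair:
  55–141 m: −αΔT+βΔS = −(2.6 × 10⁻⁴)(-0.9)+(7.3 × 10⁻⁴)(+0.54) = 6.3 × 10⁻⁴ → stable
  141–213 m: −αΔT+βΔS = −(2.6 × 10⁻⁴)(-1.2)+(7.3 × 10⁻⁴)(-0.10) = 2.4 × 10⁻⁴ → stable
  213–236 m: −αΔT+βΔS = −(2.6 × 10⁻⁴)(-2.9)+(7.3 × 10⁻⁴)(+0.21) = 9.1 × 10⁻⁴ → stable
Every interval has Δρ > 0: the column is stably stratified throughout.

none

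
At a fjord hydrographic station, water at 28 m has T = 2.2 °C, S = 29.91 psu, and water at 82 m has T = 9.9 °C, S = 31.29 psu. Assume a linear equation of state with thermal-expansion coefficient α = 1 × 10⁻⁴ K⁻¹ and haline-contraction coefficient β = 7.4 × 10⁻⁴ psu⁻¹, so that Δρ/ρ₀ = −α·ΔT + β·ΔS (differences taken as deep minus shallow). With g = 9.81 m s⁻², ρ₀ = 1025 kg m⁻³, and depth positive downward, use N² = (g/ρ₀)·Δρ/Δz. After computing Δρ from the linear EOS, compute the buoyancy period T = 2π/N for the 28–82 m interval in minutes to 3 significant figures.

ΔT = +7.7 K, ΔS = +1.38 psu (deep − shallow).
Δρ/ρ₀ = −αΔT + βΔS = -7.70 × 10⁻⁴ + 1.0212 × 10⁻³ = 2.512 × 10⁻⁴, so Δρ ≈ 0.2575 kg m⁻³.
N² = (g/ρ₀)·Δρ/Δz = g·(Δρ/ρ₀)/Δz = 9.81 × 2.512 × 10⁻⁴ / 54 = 4.5635 × 10⁻⁵ s⁻².
N = √(4.5635 × 10⁻⁵) = 6.7554 × 10⁻³ rad s⁻¹ → T = 2π/N = 930.10 s = 15.502 min ≈ 15.5 min.

15.5 min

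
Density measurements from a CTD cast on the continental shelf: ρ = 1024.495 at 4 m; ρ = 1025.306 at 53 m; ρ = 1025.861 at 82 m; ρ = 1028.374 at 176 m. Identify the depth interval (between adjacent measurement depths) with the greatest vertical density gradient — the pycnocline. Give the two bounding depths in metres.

82–176 m

Compute the density gradient over each adjacent pair:
  4–53 m: Δρ/Δz = 0.811/49 = 0.017 kg m⁻⁴
  53–82 m: Δρ/Δz = 0.555/29 = 0.019 kg m⁻⁴
  82–176 m: Δρ/Δz = 2.513/94 = 0.027 kg m⁻⁴
The largest gradient is in the 82–176 m interval — the pycnocline.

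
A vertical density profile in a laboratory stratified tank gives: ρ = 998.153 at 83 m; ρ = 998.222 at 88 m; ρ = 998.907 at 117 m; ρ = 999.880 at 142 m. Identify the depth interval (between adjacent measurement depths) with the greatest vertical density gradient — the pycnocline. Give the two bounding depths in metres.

117–142 m

Compute the density gradient over each adjacent pair:
  83–88 m: Δρ/Δz = 0.069/5 = 0.014 kg m⁻⁴
  88–117 m: Δρ/Δz = 0.685/29 = 0.024 kg m⁻⁴
  117–142 m: Δρ/Δz = 0.973/25 = 0.039 kg m⁻⁴
The largest gradient is in the 117–142 m interval — the pycnocline.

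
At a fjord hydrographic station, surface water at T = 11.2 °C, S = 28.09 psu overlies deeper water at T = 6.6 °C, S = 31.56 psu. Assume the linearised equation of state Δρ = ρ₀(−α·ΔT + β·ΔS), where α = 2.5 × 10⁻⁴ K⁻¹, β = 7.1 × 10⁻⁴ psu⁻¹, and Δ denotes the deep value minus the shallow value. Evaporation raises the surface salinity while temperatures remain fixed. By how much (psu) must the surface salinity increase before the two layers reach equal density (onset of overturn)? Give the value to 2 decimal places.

5.09 psu

Neutral buoyancy requires −α(T_deep − T_surf) + β(S_deep − S_surf′) = 0.
S_surf′ = S_deep − (α/β)·ΔT = 31.56 − (2.5 × 10⁻⁴/7.1 × 10⁻⁴)·(-4.6) = 33.1797 psu.
Increase required: 33.1797 − 28.09 = 5.0897 psu.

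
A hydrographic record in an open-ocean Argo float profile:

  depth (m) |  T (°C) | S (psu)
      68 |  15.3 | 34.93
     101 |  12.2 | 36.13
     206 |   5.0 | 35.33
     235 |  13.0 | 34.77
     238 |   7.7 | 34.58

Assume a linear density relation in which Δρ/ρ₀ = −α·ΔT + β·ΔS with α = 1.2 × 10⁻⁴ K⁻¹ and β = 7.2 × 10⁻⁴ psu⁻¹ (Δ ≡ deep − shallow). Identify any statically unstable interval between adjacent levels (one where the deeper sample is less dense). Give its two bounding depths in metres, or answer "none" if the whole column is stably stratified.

206–235 m

Evaluate Δρ/ρ₀ = −αΔT + βΔS across each adjacent pair:
  68–101 m: −αΔT+βΔS = −(1.2 × 10⁻⁴)(-3.1)+(7.2 × 10⁻⁴)(+1.20) = 1.2 × 10⁻³ → stable
  101–206 m: −αΔT+βΔS = −(1.2 × 10⁻⁴)(-7.2)+(7.2 × 10⁻⁴)(-0.80) = 2.9 × 10⁻⁴ → stable
  206–235 m: −αΔT+βΔS = −(1.2 × 10⁻⁴)(+8.0)+(7.2 × 10⁻⁴)(-0.56) = -1.4 × 10⁻³ → UNSTABLE
  235–238 m: −αΔT+βΔS = −(1.2 × 10⁻⁴)(-5.3)+(7.2 × 10⁻⁴)(-0.19) = 5.0 × 10⁻⁴ → stable
The 206–235 m interval has Δρ < 0: lighter water underlies denser water.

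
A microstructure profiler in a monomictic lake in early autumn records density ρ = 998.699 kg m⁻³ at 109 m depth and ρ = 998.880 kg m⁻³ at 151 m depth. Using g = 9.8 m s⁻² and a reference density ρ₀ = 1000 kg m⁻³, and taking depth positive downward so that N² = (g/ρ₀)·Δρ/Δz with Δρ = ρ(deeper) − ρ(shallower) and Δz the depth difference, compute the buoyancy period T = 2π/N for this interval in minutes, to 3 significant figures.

16.1 min

Δρ = 998.880 − 998.699 = 0.181 kg m⁻³ over Δz = 151 − 109 = 42 m.
N² = (9.8/1000) × (0.181/42) = 4.2233 × 10⁻⁵ s⁻².
N = √(4.2233 × 10⁻⁵) = 6.4987 × 10⁻³ rad s⁻¹, so T = 2π/N = 966.84 s = 16.114 min ≈ 16.1 min.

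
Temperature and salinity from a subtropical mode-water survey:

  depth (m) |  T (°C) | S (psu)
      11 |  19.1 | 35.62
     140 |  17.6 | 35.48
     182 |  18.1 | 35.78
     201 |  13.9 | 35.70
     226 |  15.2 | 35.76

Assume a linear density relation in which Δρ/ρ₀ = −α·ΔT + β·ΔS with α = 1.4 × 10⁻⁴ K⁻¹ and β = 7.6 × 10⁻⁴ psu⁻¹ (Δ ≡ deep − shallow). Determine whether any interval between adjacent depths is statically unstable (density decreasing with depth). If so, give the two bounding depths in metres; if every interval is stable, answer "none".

Evaluate Δρ/ρ₀ = −αΔT + βΔS across each adjacent pair:
  11–140 m: −αΔT+βΔS = −(1.4 × 10⁻⁴)(-1.5)+(7.6 × 10⁻⁴)(-0.14) = 1.0 × 10⁻⁴ → stable
  140–182 m: −αΔT+βΔS = −(1.4 × 10⁻⁴)(+0.5)+(7.6 × 10⁻⁴)(+0.30) = 1.6 × 10⁻⁴ → stable
  182–201 m: −αΔT+βΔS = −(1.4 × 10⁻⁴)(-4.2)+(7.6 × 10⁻⁴)(-0.08) = 5.3 × 10⁻⁴ → stable
  201–226 m: −αΔT+βΔS = −(1.4 × 10⁻⁴)(+1.3)+(7.6 × 10⁻⁴)(+0.06) = -1.4 × 10⁻⁴ → UNSTABLE
The 201–226 m interval has Δρ < 0: lighter water underlies denser water.

201–226 m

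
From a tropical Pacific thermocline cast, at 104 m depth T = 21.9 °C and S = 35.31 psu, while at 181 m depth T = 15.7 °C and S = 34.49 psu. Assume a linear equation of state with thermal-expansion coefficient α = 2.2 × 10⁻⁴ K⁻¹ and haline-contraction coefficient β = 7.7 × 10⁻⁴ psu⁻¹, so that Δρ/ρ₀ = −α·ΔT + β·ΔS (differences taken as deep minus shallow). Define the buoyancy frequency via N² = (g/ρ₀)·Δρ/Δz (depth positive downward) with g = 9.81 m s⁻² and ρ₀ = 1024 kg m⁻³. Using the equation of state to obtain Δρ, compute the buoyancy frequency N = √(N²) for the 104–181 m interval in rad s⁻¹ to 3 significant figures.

9.66 × 10⁻³ rad s⁻¹

ΔT = -6.2 K, ΔS = -0.82 psu (deep − shallow).
Δρ/ρ₀ = −αΔT + βΔS = 1.364 × 10⁻³ − 6.314 × 10⁻⁴ = 7.326 × 10⁻⁴, so Δρ ≈ 0.7502 kg m⁻³.
N² = (g/ρ₀)·Δρ/Δz = g·(Δρ/ρ₀)/Δz = 9.81 × 7.326 × 10⁻⁴ / 77 = 9.3335 × 10⁻⁵ s⁻².
N = √(9.3335 × 10⁻⁵) = 9.6610 × 10⁻³ rad s⁻¹ ≈ 9.66 × 10⁻³ rad s⁻¹.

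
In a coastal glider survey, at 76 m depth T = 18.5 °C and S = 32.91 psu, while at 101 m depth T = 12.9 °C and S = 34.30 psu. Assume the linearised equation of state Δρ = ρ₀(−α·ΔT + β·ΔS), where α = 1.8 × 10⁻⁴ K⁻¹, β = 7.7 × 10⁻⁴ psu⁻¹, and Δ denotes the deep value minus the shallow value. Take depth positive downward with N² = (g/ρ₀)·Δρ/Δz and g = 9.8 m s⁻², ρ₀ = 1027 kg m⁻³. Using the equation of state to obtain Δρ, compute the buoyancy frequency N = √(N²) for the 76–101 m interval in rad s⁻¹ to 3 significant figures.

ΔT = -5.6 K, ΔS = +1.39 psu (deep − shallow).
Δρ/ρ₀ = −αΔT + βΔS = 1.008 × 10⁻³ + 1.0703 × 10⁻³ = 2.0783 × 10⁻³, so Δρ ≈ 2.134 kg m⁻³.
N² = (g/ρ₀)·Δρ/Δz = g·(Δρ/ρ₀)/Δz = 9.8 × 2.0783 × 10⁻³ / 25 = 8.1469 × 10⁻⁴ s⁻².
N = √(8.1469 × 10⁻⁴) = 0.028543 rad s⁻¹ ≈ 0.0285 rad s⁻¹.

0.0285 rad s⁻¹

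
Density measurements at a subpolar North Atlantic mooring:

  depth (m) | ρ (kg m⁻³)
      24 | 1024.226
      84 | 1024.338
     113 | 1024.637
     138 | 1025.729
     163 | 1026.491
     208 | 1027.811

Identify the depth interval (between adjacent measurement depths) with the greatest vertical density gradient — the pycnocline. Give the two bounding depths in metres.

113–138 m

Compute the density gradient over each adjacent pair:
  24–84 m: Δρ/Δz = 0.112/60 = 1.9 × 10⁻³ kg m⁻⁴
  84–113 m: Δρ/Δz = 0.299/29 = 0.010 kg m⁻⁴
  113–138 m: Δρ/Δz = 1.092/25 = 0.044 kg m⁻⁴
  138–163 m: Δρ/Δz = 0.762/25 = 0.030 kg m⁻⁴
  163–208 m: Δρ/Δz = 1.320/45 = 0.029 kg m⁻⁴
The largest gradient is in the 113–138 m interval — the pycnocline.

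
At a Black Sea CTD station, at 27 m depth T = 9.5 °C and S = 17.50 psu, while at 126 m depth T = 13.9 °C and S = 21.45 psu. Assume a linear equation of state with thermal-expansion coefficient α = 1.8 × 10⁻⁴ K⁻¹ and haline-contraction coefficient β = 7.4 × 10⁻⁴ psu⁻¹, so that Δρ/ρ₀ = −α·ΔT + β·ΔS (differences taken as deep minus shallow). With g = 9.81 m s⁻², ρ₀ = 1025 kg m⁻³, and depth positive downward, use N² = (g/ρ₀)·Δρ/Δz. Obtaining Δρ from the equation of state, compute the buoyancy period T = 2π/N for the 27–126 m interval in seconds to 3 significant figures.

ΔT = +4.4 K, ΔS = +3.95 psu (deep − shallow).
Δρ/ρ₀ = −αΔT + βΔS = -7.92 × 10⁻⁴ + 2.923 × 10⁻³ = 2.131 × 10⁻³, so Δρ ≈ 2.184 kg m⁻³.
N² = (g/ρ₀)·Δρ/Δz = g·(Δρ/ρ₀)/Δz = 9.81 × 2.131 × 10⁻³ / 99 = 2.1116 × 10⁻⁴ s⁻².
N = √(2.1116 × 10⁻⁴) = 0.014531 rad s⁻¹ → T = 2π/N = 432.40 s ≈ 432 s.

432 s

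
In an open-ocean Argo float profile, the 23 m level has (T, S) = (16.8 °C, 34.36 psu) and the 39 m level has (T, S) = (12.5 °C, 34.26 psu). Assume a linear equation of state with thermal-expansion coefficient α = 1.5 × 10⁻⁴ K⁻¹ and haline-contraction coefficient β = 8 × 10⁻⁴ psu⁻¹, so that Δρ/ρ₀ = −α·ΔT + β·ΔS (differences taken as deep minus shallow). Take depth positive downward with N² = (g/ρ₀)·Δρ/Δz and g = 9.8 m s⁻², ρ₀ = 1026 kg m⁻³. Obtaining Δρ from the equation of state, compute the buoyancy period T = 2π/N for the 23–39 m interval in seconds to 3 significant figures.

ΔT = -4.3 K, ΔS = -0.10 psu (deep − shallow).
Δρ/ρ₀ = −αΔT + βΔS = 6.45 × 10⁻⁴ − 8.00 × 10⁻⁵ = 5.65 × 10⁻⁴, so Δρ ≈ 0.5797 kg m⁻³.
N² = (g/ρ₀)·Δρ/Δz = g·(Δρ/ρ₀)/Δz = 9.8 × 5.65 × 10⁻⁴ / 16 = 3.4606 × 10⁻⁴ s⁻².
N = √(3.4606 × 10⁻⁴) = 0.018603 rad s⁻¹ → T = 2π/N = 337.75 s ≈ 338 s.

338 s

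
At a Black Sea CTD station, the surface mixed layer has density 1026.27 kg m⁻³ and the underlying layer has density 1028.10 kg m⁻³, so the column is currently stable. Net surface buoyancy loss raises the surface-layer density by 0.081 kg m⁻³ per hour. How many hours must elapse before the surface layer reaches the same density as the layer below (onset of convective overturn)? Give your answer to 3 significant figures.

22.6 hours

Density deficit of the surface layer: 1028.10 − 1026.27 = 1.83 kg m⁻³.
Required change = 1.83 / 0.081 = 22.6 hours.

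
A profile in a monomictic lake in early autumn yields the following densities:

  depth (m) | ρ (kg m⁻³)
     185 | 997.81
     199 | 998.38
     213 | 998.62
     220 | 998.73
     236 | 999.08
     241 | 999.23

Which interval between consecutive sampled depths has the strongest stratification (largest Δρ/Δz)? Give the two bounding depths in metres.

185–199 m

Compute the density gradient over each adjacent pair:
  185–199 m: Δρ/Δz = 0.57/14 = 0.041 kg m⁻⁴
  199–213 m: Δρ/Δz = 0.24/14 = 0.017 kg m⁻⁴
  213–220 m: Δρ/Δz = 0.11/7 = 0.016 kg m⁻⁴
  220–236 m: Δρ/Δz = 0.35/16 = 0.022 kg m⁻⁴
  236–241 m: Δρ/Δz = 0.15/5 = 0.030 kg m⁻⁴
The largest gradient is in the 185–199 m interval — the pycnocline.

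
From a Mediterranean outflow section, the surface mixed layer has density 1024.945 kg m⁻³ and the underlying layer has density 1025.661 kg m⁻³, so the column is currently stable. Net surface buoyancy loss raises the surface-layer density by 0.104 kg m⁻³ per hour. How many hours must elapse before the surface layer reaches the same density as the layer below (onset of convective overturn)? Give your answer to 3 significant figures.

6.88 hours

Density deficit of the surface layer: 1025.661 − 1024.945 = 0.716 kg m⁻³.
Required change = 0.716 / 0.104 = 6.88 hours.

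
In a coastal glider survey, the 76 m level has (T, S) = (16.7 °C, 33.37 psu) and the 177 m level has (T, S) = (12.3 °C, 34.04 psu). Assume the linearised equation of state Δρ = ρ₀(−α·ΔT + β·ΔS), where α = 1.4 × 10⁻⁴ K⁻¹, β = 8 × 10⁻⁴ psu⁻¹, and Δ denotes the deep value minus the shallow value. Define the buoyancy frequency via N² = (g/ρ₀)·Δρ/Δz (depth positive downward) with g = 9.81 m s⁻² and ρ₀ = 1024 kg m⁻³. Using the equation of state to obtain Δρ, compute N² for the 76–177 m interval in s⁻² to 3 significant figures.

1.12 × 10⁻⁴ s⁻²

ΔT = -4.4 K, ΔS = +0.67 psu (deep − shallow).
Δρ/ρ₀ = −αΔT + βΔS = 6.16 × 10⁻⁴ + 5.36 × 10⁻⁴ = 1.152 × 10⁻³, so Δρ ≈ 1.180 kg m⁻³.
N² = (g/ρ₀)·Δρ/Δz = g·(Δρ/ρ₀)/Δz = 9.81 × 1.152 × 10⁻³ / 101 = 1.1189 × 10⁻⁴ s⁻² ≈ 1.12 × 10⁻⁴ s⁻².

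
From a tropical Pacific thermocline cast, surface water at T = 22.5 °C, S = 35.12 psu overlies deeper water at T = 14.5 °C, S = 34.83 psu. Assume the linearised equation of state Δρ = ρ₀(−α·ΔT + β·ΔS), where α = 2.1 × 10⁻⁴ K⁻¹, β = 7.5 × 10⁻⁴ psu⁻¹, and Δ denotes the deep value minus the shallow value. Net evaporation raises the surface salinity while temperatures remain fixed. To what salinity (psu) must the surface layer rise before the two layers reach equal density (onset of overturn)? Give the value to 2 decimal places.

37.07 psu

Neutral buoyancy requires −α(T_deep − T_surf) + β(S_deep − S_surf′) = 0.
S_surf′ = S_deep − (α/β)·ΔT = 34.83 − (2.1 × 10⁻⁴/7.5 × 10⁻⁴)·(-8.0) = 37.0700 psu.
Increase required: 37.0700 − 35.12 = 1.9500 psu.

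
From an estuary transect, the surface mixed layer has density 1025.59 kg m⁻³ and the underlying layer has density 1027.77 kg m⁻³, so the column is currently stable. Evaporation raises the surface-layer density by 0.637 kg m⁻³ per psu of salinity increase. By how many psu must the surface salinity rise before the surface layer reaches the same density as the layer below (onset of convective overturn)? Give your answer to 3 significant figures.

Density deficit of the surface layer: 1027.77 − 1025.59 = 2.18 kg m⁻³.
Required change = 2.18 / 0.637 = 3.42 psu.

3.42 psu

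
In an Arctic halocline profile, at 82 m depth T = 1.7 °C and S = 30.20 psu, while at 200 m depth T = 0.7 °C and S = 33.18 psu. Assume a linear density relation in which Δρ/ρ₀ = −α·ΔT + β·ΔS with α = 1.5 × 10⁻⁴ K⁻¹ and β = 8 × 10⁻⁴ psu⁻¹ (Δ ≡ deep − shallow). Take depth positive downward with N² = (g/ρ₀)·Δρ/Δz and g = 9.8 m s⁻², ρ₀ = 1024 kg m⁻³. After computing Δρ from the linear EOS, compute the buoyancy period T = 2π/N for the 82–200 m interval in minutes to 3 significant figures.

7.22 min

ΔT = -1.0 K, ΔS = +2.98 psu (deep − shallow).
Δρ/ρ₀ = −αΔT + βΔS = 1.50 × 10⁻⁴ + 2.384 × 10⁻³ = 2.534 × 10⁻³, so Δρ ≈ 2.595 kg m⁻³.
N² = (g/ρ₀)·Δρ/Δz = g·(Δρ/ρ₀)/Δz = 9.8 × 2.534 × 10⁻³ / 118 = 2.1045 × 10⁻⁴ s⁻².
N = √(2.1045 × 10⁻⁴) = 0.014507 rad s⁻¹ → T = 2π/N = 433.11 s = 7.2185 min ≈ 7.22 min.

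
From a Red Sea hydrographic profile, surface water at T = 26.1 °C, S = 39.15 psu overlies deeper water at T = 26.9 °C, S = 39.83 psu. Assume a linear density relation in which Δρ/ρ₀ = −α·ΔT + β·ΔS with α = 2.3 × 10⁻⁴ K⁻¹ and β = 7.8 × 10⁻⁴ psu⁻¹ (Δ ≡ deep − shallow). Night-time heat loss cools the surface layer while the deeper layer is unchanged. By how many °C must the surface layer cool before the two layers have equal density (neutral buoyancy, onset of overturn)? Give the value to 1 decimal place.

Neutral buoyancy requires Δρ = 0, i.e. −α(T_deep − T_surf′) + β(S_deep − S_surf) = 0.
T_surf′ = T_deep − (β/α)·ΔS = 26.9 − (7.8 × 10⁻⁴/2.3 × 10⁻⁴)·(+0.68) = 24.594 °C.
Cooling required: 26.1 − (24.594) = 1.506 °C.

1.5 °C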